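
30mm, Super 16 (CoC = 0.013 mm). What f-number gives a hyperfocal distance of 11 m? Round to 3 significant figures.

f/6.31

Rearrange H = f²/(N·c) + f for N: N = f² / ((H − f)·c).
N = 30² / ((11000 − 30) × 0.013) = 900 / 142.6 ≈ 6.31.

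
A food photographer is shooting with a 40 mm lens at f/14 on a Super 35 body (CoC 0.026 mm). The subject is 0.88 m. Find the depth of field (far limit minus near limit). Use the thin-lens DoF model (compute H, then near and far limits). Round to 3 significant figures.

349 mm

Hyperfocal distance H = f²/(N·c) + f = 40²/(14 × 0.026) + 40 = 1600/0.364 + 40 ≈ 4435.6 mm ≈ 4.436 m.
Near limit Dn = s·(H − f)/(H + s − 2f) = 880 × (4435.6 − 40) / (4435.6 + 880 − 2 × 40) = 880 × 4395.6 / 5235.6 ≈ 738.81 mm.
Far limit Df = s·(H − f)/(H − s) = 880 × (4435.6 − 40) / (4435.6 − 880) = 880 × 4395.6 / 3555.6 ≈ 1087.90 mm.
Depth of field = Df − Dn = 1087.90 − 738.81 ≈ 349.09 mm.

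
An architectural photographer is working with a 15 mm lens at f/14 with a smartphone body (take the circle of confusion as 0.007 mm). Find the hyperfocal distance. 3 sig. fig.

Hyperfocal distance H = f²/(N·c) + f = 15²/(14 × 0.007) + 15 = 225/0.098 + 15 ≈ 2310.9 mm ≈ 2.31 m.

2.31 m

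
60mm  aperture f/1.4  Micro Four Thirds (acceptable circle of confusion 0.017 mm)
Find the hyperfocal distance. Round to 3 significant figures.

151 m

Hyperfocal distance H = f²/(N·c) + f = 60²/(1.4 × 0.017) + 60 = 3600/0.0238 + 60 ≈ 151320.5 mm ≈ 151 m.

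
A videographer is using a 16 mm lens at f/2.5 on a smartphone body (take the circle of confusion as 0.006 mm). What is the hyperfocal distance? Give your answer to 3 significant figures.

17.1 m

Hyperfocal distance H = f²/(N·c) + f = 16²/(2.5 × 0.006) + 16 = 256/0.015 + 16 ≈ 17082.7 mm ≈ 17.1 m.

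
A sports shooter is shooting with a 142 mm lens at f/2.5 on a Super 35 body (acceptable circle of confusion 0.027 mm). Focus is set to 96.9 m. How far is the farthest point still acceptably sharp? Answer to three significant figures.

143 m

Hyperfocal distance H = f²/(N·c) + f = 142²/(2.5 × 0.027) + 142 = 20164/0.0675 + 142 ≈ 298867.9 mm ≈ 298.9 m.
Far limit Df = s·(H − f)/(H − s) = 96900 × (298867.9 − 142) / (298867.9 − 96900) = 96900 × 298725.9 / 201967.9 ≈ 143322 mm ≈ 143 m.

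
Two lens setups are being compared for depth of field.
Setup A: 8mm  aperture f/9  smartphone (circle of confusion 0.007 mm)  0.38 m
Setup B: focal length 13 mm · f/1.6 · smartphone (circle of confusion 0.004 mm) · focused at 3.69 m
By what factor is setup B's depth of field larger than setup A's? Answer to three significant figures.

Setup A: H = 8²/(9×0.007) + 8 ≈ 1023.9 mm; DoF = Df − Dn = 599.55 − 278.15 ≈ 321.40 mm.
Setup B: H = 13²/(1.6×0.004) + 13 ≈ 26419.2 mm; DoF = Df − Dn = 4286.9 − 3239.0 ≈ 1047.9 mm.
Ratio = 1047.9 / 321.40 ≈ 3.26.

3.26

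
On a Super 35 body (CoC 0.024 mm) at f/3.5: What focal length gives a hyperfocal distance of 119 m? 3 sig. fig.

From H = f²/(N·c) + f, with f ≪ H: f ≈ √(H·N·c) = √(119000 × 3.5 × 0.024) = √9996.0 ≈ 99.98 mm.
Exact: f² + N·c·f − N·c·H = 0 ⇒ f = (−N·c + √((N·c)² + 4·N·c·H))/2 = (−0.084 + √39984)/2 ≈ 99.938 mm ≈ 99.9 mm.

99.9 mm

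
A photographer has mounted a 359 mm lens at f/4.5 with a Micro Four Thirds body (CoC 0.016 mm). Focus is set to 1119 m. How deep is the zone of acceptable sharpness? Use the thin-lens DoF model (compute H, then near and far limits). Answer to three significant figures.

Hyperfocal distance H = f²/(N·c) + f = 359²/(4.5 × 0.016) + 359 = 128881/0.072 + 359 ≈ 1790372.9 mm ≈ 1790 m.
Near limit Dn = s·(H − f)/(H + s − 2f) = 1119000 × (1790372.9 − 359) / (1790372.9 + 1119000 − 2 × 359) = 1119000 × 1790013.9 / 2908654.9 ≈ 688643 mm.
Far limit Df = s·(H − f)/(H − s) = 1119000 × (1790372.9 − 359) / (1790372.9 − 1119000) = 1119000 × 1790013.9 / 671372.9 ≈ 2983477 mm.
Depth of field = Df − Dn = 2983477 − 688643 ≈ 2294834 mm ≈ 2290 m.

2290 m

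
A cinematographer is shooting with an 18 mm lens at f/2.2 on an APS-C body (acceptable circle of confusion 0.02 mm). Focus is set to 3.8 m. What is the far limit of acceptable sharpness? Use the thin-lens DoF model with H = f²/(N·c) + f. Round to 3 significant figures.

Hyperfocal distance H = f²/(N·c) + f = 18²/(2.2 × 0.02) + 18 = 324/0.044 + 18 ≈ 7381.6 mm ≈ 7.382 m.
Far limit Df = s·(H − f)/(H − s) = 3800 × (7381.6 − 18) / (7381.6 − 3800) = 3800 × 7363.6 / 3581.6 ≈ 7812.6 mm ≈ 7.81 m.

7.81 m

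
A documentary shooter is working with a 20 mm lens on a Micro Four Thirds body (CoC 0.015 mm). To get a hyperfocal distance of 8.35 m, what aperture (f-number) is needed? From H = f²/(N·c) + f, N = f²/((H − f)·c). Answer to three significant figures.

f/3.20

Rearrange H = f²/(N·c) + f for N: N = f² / ((H − f)·c).
N = 20² / ((8350 − 20) × 0.015) = 400 / 124.9 ≈ 3.20.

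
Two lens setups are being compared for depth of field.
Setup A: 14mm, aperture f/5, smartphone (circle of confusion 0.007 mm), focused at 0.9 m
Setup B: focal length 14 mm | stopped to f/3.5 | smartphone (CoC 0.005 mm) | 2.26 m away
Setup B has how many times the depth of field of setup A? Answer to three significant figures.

3.23

Setup A: H = 14²/(5×0.007) + 14 ≈ 5614.0 mm; DoF = Df − Dn = 1069.16 − 777.06 ≈ 292.10 mm.
Setup B: H = 14²/(3.5×0.005) + 14 ≈ 11214.0 mm; DoF = Df − Dn = 2826.89 − 1882.49 ≈ 944.40 mm.
Ratio = 944.40 / 292.10 ≈ 3.23.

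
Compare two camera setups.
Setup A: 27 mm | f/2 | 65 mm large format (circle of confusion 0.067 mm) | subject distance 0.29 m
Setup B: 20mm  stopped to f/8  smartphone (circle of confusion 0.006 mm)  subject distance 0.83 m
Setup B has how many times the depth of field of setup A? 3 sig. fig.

5.80

Setup A: H = 27²/(2×0.067) + 27 ≈ 5467.3 mm; DoF = Df − Dn = 304.732 − 276.627 ≈ 28.105 mm.
Setup B: H = 20²/(8×0.006) + 20 ≈ 8353.3 mm; DoF = Df − Dn = 919.36 − 756.47 ≈ 162.89 mm.
Ratio = 162.89 / 28.105 ≈ 5.80.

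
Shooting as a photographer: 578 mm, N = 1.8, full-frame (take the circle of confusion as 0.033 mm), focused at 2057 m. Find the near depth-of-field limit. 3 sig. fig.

1510 m

Hyperfocal distance H = f²/(N·c) + f = 578²/(1.8 × 0.033) + 578 = 334084/0.0594 + 578 ≈ 5624887.8 mm ≈ 5625 m.
Near limit Dn = s·(H − f)/(H + s − 2f) = 2057000 × (5624887.8 − 578) / (5624887.8 + 2057000 − 2 × 578) = 2057000 × 5624309.8 / 7680731.8 ≈ 1506263 mm ≈ 1510 m.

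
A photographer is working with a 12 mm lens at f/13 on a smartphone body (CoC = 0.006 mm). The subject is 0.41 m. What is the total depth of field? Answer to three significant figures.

185 mm

Hyperfocal distance H = f²/(N·c) + f = 12²/(13 × 0.006) + 12 = 144/0.078 + 12 ≈ 1858.2 mm ≈ 1.858 m.
Near limit Dn = s·(H − f)/(H + s − 2f) = 410 × (1858.2 − 12) / (1858.2 + 410 − 2 × 12) = 410 × 1846.2 / 2244.2 ≈ 337.29 mm.
Far limit Df = s·(H − f)/(H − s) = 410 × (1858.2 − 12) / (1858.2 − 410) = 410 × 1846.2 / 1448.2 ≈ 522.68 mm.
Depth of field = Df − Dn = 522.68 − 337.29 ≈ 185.39 mm.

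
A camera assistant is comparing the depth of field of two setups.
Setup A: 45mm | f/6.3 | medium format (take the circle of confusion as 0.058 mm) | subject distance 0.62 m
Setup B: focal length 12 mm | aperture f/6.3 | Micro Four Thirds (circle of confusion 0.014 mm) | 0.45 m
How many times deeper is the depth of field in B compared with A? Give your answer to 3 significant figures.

2.00

Setup A: H = 45²/(6.3×0.058) + 45 ≈ 5586.9 mm; DoF = Df − Dn = 691.78 − 561.72 ≈ 130.06 mm.
Setup B: H = 12²/(6.3×0.014) + 12 ≈ 1644.7 mm; DoF = Df − Dn = 614.99 − 354.81 ≈ 260.18 mm.
Ratio = 260.18 / 130.06 ≈ 2.00.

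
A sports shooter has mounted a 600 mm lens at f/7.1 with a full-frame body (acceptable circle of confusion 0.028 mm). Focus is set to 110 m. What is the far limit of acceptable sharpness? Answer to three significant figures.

Hyperfocal distance H = f²/(N·c) + f = 600²/(7.1 × 0.028) + 600 = 360000/0.1988 + 600 ≈ 1811465.2 mm ≈ 1811 m.
Far limit Df = s·(H − f)/(H − s) = 110000 × (1811465.2 − 600) / (1811465.2 − 110000) = 110000 × 1810865.2 / 1701465.2 ≈ 117073 mm ≈ 117 m.

117 m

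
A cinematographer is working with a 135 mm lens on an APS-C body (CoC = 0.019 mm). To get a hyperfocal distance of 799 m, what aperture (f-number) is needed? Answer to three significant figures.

f/1.20

Rearrange H = f²/(N·c) + f for N: N = f² / ((H − f)·c).
N = 135² / ((799000 − 135) × 0.019) = 18225 / 15178 ≈ 1.20.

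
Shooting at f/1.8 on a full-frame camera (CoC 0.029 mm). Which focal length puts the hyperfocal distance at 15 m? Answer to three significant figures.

28.0 mm

From H = f²/(N·c) + f, with f ≪ H: f ≈ √(H·N·c) = √(15000 × 1.8 × 0.029) = √783.00 ≈ 27.98 mm.
The +f correction barely moves this — solving exactly, f² + N·c·f − N·c·H = 0 ⇒ f = (−N·c + √((N·c)² + 4·N·c·H))/2 = (−0.0522 + √3132.0)/2 ≈ 27.956 mm, so f ≈ 28.0 mm.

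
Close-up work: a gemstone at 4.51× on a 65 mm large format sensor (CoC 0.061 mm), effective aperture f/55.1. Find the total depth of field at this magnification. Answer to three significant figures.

0.330 mm

At magnification m, DoF ≈ 2·N_eff·c/m² = 2 × 55.1 × 0.061 / 4.51² = 6.722 / 20.34 ≈ 0.33 mm.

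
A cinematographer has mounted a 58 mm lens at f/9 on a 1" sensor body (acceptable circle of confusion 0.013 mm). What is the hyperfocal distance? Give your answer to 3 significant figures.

Hyperfocal distance H = f²/(N·c) + f = 58²/(9 × 0.013) + 58 = 3364/0.117 + 58 ≈ 28810.1 mm ≈ 28.8 m.

28.8 m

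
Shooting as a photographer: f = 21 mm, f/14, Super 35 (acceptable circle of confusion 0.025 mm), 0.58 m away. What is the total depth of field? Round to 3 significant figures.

0.641 m

Hyperfocal distance H = f²/(N·c) + f = 21²/(14 × 0.025) + 21 = 441/0.35 + 21 ≈ 1281.0 mm ≈ 1.281 m.
Near limit Dn = s·(H − f)/(H + s − 2f) = 580 × (1281.0 − 21) / (1281.0 + 580 − 2 × 21) = 580 × 1260.0 / 1819.0 ≈ 401.76 mm.
Far limit Df = s·(H − f)/(H − s) = 580 × (1281.0 − 21) / (1281.0 − 580) = 580 × 1260.0 / 701.0 ≈ 1042.51 mm.
Depth of field = Df − Dn = 1042.51 − 401.76 ≈ 640.75 mm ≈ 0.641 m.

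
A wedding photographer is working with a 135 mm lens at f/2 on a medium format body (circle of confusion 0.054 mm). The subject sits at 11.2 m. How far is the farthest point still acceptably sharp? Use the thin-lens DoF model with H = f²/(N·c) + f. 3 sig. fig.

Hyperfocal distance H = f²/(N·c) + f = 135²/(2 × 0.054) + 135 = 18225/0.108 + 135 ≈ 168885.0 mm ≈ 168.9 m.
Far limit Df = s·(H − f)/(H − s) = 11200 × (168885.0 − 135) / (168885.0 − 11200) = 11200 × 168750.0 / 157685.0 ≈ 11986 mm ≈ 12.0 m.

12.0 m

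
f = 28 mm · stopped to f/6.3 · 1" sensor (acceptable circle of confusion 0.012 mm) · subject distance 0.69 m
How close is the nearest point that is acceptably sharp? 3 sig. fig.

Hyperfocal distance H = f²/(N·c) + f = 28²/(6.3 × 0.012) + 28 = 784/0.0756 + 28 ≈ 10398.4 mm ≈ 10.40 m.
Near limit Dn = s·(H − f)/(H + s − 2f) = 690 × (10398.4 − 28) / (10398.4 + 690 − 2 × 28) = 690 × 10370.4 / 11032.4 ≈ 648.60 mm ≈ 0.649 m.

0.649 m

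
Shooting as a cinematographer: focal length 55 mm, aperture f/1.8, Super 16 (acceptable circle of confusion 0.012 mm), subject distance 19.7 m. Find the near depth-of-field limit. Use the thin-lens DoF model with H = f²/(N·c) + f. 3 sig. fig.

17.3 m

Hyperfocal distance H = f²/(N·c) + f = 55²/(1.8 × 0.012) + 55 = 3025/0.0216 + 55 ≈ 140101.3 mm ≈ 140.1 m.
Near limit Dn = s·(H − f)/(H + s − 2f) = 19700 × (140101.3 − 55) / (140101.3 + 19700 − 2 × 55) = 19700 × 140046.3 / 159691.3 ≈ 17277 mm ≈ 17.3 m.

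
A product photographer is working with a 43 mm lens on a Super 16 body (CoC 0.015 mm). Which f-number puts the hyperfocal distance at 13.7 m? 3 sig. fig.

f/9.03

Rearrange H = f²/(N·c) + f for N: N = f² / ((H − f)·c).
N = 43² / ((13700 − 43) × 0.015) = 1849 / 204.9 ≈ 9.03.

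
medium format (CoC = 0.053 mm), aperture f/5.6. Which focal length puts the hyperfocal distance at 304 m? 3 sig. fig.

From H = f²/(N·c) + f, with f ≪ H: f ≈ √(H·N·c) = √(304000 × 5.6 × 0.053) = √90227 ≈ 300.4 mm.
The +f correction barely moves this — solving exactly, f² + N·c·f − N·c·H = 0 ⇒ f = (−N·c + √((N·c)² + 4·N·c·H))/2 = (−0.2968 + √360909)/2 ≈ 300.23 mm, so f ≈ 300 mm.

300 mm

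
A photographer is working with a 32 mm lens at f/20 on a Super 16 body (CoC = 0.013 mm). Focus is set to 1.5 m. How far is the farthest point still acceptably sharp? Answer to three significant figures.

2.39 m

Hyperfocal distance H = f²/(N·c) + f = 32²/(20 × 0.013) + 32 = 1024/0.26 + 32 ≈ 3970.5 mm ≈ 3.970 m.
Far limit Df = s·(H − f)/(H − s) = 1500 × (3970.5 − 32) / (3970.5 − 1500) = 1500 × 3938.5 / 2470.5 ≈ 2391.3 mm ≈ 2.39 m.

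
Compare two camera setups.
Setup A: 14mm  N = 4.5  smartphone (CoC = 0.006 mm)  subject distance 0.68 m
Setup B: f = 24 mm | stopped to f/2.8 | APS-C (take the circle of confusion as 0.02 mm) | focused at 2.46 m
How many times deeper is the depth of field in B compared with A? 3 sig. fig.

Setup A: H = 14²/(4.5×0.006) + 14 ≈ 7273.3 mm; DoF = Df − Dn = 748.69 − 622.86 ≈ 125.83 mm.
Setup B: H = 24²/(2.8×0.02) + 24 ≈ 10309.7 mm; DoF = Df − Dn = 3223.4 − 1989.0 ≈ 1234.4 mm.
Ratio = 1234.4 / 125.83 ≈ 9.81.

9.81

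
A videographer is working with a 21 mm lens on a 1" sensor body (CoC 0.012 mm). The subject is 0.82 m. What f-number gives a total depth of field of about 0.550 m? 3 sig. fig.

Write h = H − f = f²/(N·c). The thin-lens limits are Dn = s·h/(h + (s−f)) and Df = s·h/(h − (s−f)), so DoF = Df − Dn = 2·s·(s−f)·h / (h² − (s−f)²).
That is a quadratic in h: DoF·h² − 2·s·(s−f)·h − DoF·(s−f)² = 0 ⇒ h = (s−f)·(s + √(s² + DoF²)) / DoF = 799 × (820 + √(820² + 550²)) / 550 = 799 × (820 + 987.370) / 550 ≈ 2625.6 mm.
Then N = f²/(c·h) = 21² / (0.012 × 2625.6) = 441 / 31.507 ≈ 14.

f/14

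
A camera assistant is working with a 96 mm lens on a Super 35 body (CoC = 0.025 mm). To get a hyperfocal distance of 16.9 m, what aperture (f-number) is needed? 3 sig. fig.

Rearrange H = f²/(N·c) + f for N: N = f² / ((H − f)·c).
N = 96² / ((16900 − 96) × 0.025) = 9216 / 420.1 ≈ 21.9.

f/21.9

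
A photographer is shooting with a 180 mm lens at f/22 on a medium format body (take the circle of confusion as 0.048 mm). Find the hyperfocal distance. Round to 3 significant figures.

30.9 m

Hyperfocal distance H = f²/(N·c) + f = 180²/(22 × 0.048) + 180 = 32400/1.056 + 180 ≈ 30861.8 mm ≈ 30.9 m.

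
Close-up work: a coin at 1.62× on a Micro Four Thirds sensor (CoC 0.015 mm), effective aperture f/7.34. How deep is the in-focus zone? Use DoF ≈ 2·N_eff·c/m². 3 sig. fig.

At magnification m, DoF ≈ 2·N_eff·c/m² = 2 × 7.34 × 0.015 / 1.62² = 0.2202 / 2.624 ≈ 0.0839 mm.

0.0839 mm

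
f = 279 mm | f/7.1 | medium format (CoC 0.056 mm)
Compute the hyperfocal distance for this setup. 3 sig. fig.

196 m

Hyperfocal distance H = f²/(N·c) + f = 279²/(7.1 × 0.056) + 279 = 77841/0.3976 + 279 ≈ 196056.2 mm ≈ 196 m.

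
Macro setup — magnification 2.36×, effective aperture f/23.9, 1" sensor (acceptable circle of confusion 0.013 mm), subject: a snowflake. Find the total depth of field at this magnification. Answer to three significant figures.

At magnification m, DoF ≈ 2·N_eff·c/m² = 2 × 23.9 × 0.013 / 2.36² = 0.6214 / 5.57 ≈ 0.112 mm.

0.112 mm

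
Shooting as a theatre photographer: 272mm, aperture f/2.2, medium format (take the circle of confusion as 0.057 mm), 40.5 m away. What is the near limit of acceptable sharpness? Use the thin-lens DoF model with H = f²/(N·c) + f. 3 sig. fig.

Hyperfocal distance H = f²/(N·c) + f = 272²/(2.2 × 0.057) + 272 = 73984/0.1254 + 272 ≈ 590256.1 mm ≈ 590.3 m.
Near limit Dn = s·(H − f)/(H + s − 2f) = 40500 × (590256.1 − 272) / (590256.1 + 40500 − 2 × 272) = 40500 × 589984.1 / 630212.1 ≈ 37915 mm ≈ 37.9 m.

37.9 m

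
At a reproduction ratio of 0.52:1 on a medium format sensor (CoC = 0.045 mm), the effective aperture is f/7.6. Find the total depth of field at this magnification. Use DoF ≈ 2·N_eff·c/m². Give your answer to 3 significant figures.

2.53 mm

At magnification m, DoF ≈ 2·N_eff·c/m² = 2 × 7.6 × 0.045 / 0.52² = 0.684 / 0.2704 ≈ 2.53 mm.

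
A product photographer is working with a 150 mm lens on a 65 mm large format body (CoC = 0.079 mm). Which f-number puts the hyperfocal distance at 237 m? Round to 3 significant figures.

f/1.20

Rearrange H = f²/(N·c) + f for N: N = f² / ((H − f)·c).
N = 150² / ((237000 − 150) × 0.079) = 22500 / 18711 ≈ 1.20.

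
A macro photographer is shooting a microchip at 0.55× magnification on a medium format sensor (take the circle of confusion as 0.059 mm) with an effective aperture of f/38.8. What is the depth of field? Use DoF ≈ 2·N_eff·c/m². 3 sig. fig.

At magnification m, DoF ≈ 2·N_eff·c/m² = 2 × 38.8 × 0.059 / 0.55² = 4.578 / 0.3025 ≈ 15.1 mm.

15.1 mm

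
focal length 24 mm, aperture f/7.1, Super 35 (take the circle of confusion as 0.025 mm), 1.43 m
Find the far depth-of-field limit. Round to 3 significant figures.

Hyperfocal distance H = f²/(N·c) + f = 24²/(7.1 × 0.025) + 24 = 576/0.1775 + 24 ≈ 3269.1 mm ≈ 3.269 m.
Far limit Df = s·(H − f)/(H − s) = 1430 × (3269.1 − 24) / (3269.1 − 1430) = 1430 × 3245.1 / 1839.1 ≈ 2523.3 mm ≈ 2.52 m.

2.52 m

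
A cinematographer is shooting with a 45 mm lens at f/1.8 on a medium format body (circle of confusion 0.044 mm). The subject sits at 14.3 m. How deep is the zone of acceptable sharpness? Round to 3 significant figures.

Hyperfocal distance H = f²/(N·c) + f = 45²/(1.8 × 0.044) + 45 = 2025/0.0792 + 45 ≈ 25613.2 mm ≈ 25.61 m.
Near limit Dn = s·(H − f)/(H + s − 2f) = 14300 × (25613.2 − 45) / (25613.2 + 14300 − 2 × 45) = 14300 × 25568.2 / 39823.2 ≈ 9181 mm.
Far limit Df = s·(H − f)/(H − s) = 14300 × (25613.2 − 45) / (25613.2 − 14300) = 14300 × 25568.2 / 11313.2 ≈ 32318 mm.
Depth of field = Df − Dn = 32318 − 9181 ≈ 23137 mm ≈ 23.1 m.

23.1 m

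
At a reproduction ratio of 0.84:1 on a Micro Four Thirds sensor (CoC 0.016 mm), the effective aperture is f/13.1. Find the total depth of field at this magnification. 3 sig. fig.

At magnification m, DoF ≈ 2·N_eff·c/m² = 2 × 13.1 × 0.016 / 0.84² = 0.4192 / 0.7056 ≈ 0.594 mm.

0.594 mm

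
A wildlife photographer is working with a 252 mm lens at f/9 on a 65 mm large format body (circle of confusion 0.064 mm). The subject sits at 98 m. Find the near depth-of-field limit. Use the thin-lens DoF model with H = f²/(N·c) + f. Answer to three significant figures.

Hyperfocal distance H = f²/(N·c) + f = 252²/(9 × 0.064) + 252 = 63504/0.576 + 252 ≈ 110502.0 mm ≈ 110.5 m.
Near limit Dn = s·(H − f)/(H + s − 2f) = 98000 × (110502.0 − 252) / (110502.0 + 98000 − 2 × 252) = 98000 × 110250.0 / 207998.0 ≈ 51945 mm ≈ 51.9 m.

51.9 m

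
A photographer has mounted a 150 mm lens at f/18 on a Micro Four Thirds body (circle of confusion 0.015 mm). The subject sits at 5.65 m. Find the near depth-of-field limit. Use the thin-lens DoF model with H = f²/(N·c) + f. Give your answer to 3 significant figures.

5.30 m

Hyperfocal distance H = f²/(N·c) + f = 150²/(18 × 0.015) + 150 = 22500/0.27 + 150 ≈ 83483.3 mm ≈ 83.48 m.
Near limit Dn = s·(H − f)/(H + s − 2f) = 5650 × (83483.3 − 150) / (83483.3 + 5650 − 2 × 150) = 5650 × 83333.3 / 88833.3 ≈ 5300.2 mm ≈ 5.30 m.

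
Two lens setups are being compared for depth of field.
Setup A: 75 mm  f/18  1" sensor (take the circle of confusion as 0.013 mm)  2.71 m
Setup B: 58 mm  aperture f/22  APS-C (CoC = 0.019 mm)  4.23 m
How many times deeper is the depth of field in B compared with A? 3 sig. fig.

9.97

Setup A: H = 75²/(18×0.013) + 75 ≈ 24113.5 mm; DoF = Df − Dn = 3043.63 − 2442.29 ≈ 601.34 mm.
Setup B: H = 58²/(22×0.019) + 58 ≈ 8105.8 mm; DoF = Df − Dn = 8783.2 − 2785.8 ≈ 5997.4 mm.
Ratio = 5997.4 / 601.34 ≈ 9.97.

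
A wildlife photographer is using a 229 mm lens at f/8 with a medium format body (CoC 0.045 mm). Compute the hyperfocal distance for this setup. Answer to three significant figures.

Hyperfocal distance H = f²/(N·c) + f = 229²/(8 × 0.045) + 229 = 52441/0.36 + 229 ≈ 145898.4 mm ≈ 146 m.

146 m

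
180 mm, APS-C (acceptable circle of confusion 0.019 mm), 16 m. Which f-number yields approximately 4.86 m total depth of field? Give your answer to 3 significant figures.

f/16

Write h = H − f = f²/(N·c). The thin-lens limits are Dn = s·h/(h + (s−f)) and Df = s·h/(h − (s−f)), so DoF = Df − Dn = 2·s·(s−f)·h / (h² − (s−f)²).
That is a quadratic in h: DoF·h² − 2·s·(s−f)·h − DoF·(s−f)² = 0 ⇒ h = (s−f)·(s + √(s² + DoF²)) / DoF = 15820 × (16000 + √(16000² + 4860²)) / 4860 = 15820 × (16000 + 16721.8) / 4860 ≈ 106514 mm.
Then N = f²/(c·h) = 180² / (0.019 × 106514) = 32400 / 2023.8 ≈ 16.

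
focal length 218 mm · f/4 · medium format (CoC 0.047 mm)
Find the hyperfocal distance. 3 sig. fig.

253 m

Hyperfocal distance H = f²/(N·c) + f = 218²/(4 × 0.047) + 218 = 47524/0.188 + 218 ≈ 253005.2 mm ≈ 253 m.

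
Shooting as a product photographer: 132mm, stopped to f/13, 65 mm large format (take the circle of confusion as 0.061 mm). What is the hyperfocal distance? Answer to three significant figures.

Hyperfocal distance H = f²/(N·c) + f = 132²/(13 × 0.061) + 132 = 17424/0.793 + 132 ≈ 22104.3 mm ≈ 22.1 m.

22.1 m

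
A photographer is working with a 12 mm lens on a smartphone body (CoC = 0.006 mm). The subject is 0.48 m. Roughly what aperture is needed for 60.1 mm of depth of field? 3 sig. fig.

f/3.20

Write h = H − f = f²/(N·c). The thin-lens limits are Dn = s·h/(h + (s−f)) and Df = s·h/(h − (s−f)), so DoF = Df − Dn = 2·s·(s−f)·h / (h² − (s−f)²).
That is a quadratic in h: DoF·h² − 2·s·(s−f)·h − DoF·(s−f)² = 0 ⇒ h = (s−f)·(s + √(s² + DoF²)) / DoF = 468 × (480 + √(480² + 60.1²)) / 60.1 = 468 × (480 + 483.748) / 60.1 ≈ 7504.7 mm.
Then N = f²/(c·h) = 12² / (0.006 × 7504.7) = 144 / 45.028 ≈ 3.20.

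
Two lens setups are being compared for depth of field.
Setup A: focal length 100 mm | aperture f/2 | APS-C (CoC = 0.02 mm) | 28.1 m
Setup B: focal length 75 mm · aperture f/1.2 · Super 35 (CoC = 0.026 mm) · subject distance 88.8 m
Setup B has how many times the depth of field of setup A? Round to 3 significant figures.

Setup A: H = 100²/(2×0.02) + 100 ≈ 250100.0 mm; DoF = Df − Dn = 31644.1 − 25269.8 ≈ 6374.3 mm.
Setup B: H = 75²/(1.2×0.026) + 75 ≈ 180363.5 mm; DoF = Df − Dn = 174847 − 59512 ≈ 115335 mm.
Ratio = 115335 / 6374.3 ≈ 18.1.

18.1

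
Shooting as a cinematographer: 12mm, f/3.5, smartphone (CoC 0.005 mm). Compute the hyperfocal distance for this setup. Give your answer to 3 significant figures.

8.24 m

Hyperfocal distance H = f²/(N·c) + f = 12²/(3.5 × 0.005) + 12 = 144/0.0175 + 12 ≈ 8240.6 mm ≈ 8.24 m.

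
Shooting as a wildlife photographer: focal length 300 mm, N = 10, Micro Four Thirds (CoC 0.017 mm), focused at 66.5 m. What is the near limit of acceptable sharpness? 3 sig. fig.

Hyperfocal distance H = f²/(N·c) + f = 300²/(10 × 0.017) + 300 = 90000/0.17 + 300 ≈ 529711.8 mm ≈ 529.7 m.
Near limit Dn = s·(H − f)/(H + s − 2f) = 66500 × (529711.8 − 300) / (529711.8 + 66500 − 2 × 300) = 66500 × 529411.8 / 595611.8 ≈ 59109 mm ≈ 59.1 m.

59.1 m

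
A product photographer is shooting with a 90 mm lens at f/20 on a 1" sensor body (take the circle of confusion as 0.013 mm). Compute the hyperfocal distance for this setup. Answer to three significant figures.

31.2 m

Hyperfocal distance H = f²/(N·c) + f = 90²/(20 × 0.013) + 90 = 8100/0.26 + 90 ≈ 31243.8 mm ≈ 31.2 m.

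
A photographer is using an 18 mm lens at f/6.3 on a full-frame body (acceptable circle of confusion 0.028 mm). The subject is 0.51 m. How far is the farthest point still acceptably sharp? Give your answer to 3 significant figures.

Hyperfocal distance H = f²/(N·c) + f = 18²/(6.3 × 0.028) + 18 = 324/0.1764 + 18 ≈ 1854.7 mm ≈ 1.855 m.
Far limit Df = s·(H − f)/(H − s) = 510 × (1854.7 − 18) / (1854.7 − 510) = 510 × 1836.7 / 1344.7 ≈ 696.59 mm ≈ 0.697 m.

0.697 m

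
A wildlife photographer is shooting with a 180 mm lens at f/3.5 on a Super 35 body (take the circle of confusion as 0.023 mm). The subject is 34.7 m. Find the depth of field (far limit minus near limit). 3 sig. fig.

6.00 m

Hyperfocal distance H = f²/(N·c) + f = 180²/(3.5 × 0.023) + 180 = 32400/0.0805 + 180 ≈ 402664.5 mm ≈ 402.7 m.
Near limit Dn = s·(H − f)/(H + s − 2f) = 34700 × (402664.5 − 180) / (402664.5 + 34700 − 2 × 180) = 34700 × 402484.5 / 437004.5 ≈ 31959.0 mm.
Far limit Df = s·(H − f)/(H − s) = 34700 × (402664.5 − 180) / (402664.5 − 34700) = 34700 × 402484.5 / 367964.5 ≈ 37955.3 mm.
Depth of field = Df − Dn = 37955.3 − 31959.0 ≈ 5996.3 mm ≈ 6.00 m.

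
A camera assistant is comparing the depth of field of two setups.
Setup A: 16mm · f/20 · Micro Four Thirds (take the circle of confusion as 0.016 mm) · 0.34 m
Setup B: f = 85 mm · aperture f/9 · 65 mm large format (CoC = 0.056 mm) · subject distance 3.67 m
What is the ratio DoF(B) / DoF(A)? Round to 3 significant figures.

Setup A: H = 16²/(20×0.016) + 16 ≈ 816.0 mm; DoF = Df − Dn = 571.43 − 241.99 ≈ 329.44 mm.
Setup B: H = 85²/(9×0.056) + 85 ≈ 14420.3 mm; DoF = Df − Dn = 4893.9 − 2935.8 ≈ 1958.1 mm.
Ratio = 1958.1 / 329.44 ≈ 5.94.

5.94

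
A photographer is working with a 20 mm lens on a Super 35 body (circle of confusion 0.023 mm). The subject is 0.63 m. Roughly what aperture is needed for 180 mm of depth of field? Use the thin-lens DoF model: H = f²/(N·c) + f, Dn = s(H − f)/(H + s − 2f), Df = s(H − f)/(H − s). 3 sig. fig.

Write h = H − f = f²/(N·c). The thin-lens limits are Dn = s·h/(h + (s−f)) and Df = s·h/(h − (s−f)), so DoF = Df − Dn = 2·s·(s−f)·h / (h² − (s−f)²).
That is a quadratic in h: DoF·h² − 2·s·(s−f)·h − DoF·(s−f)² = 0 ⇒ h = (s−f)·(s + √(s² + DoF²)) / DoF = 610 × (630 + √(630² + 180²)) / 180 = 610 × (630 + 655.210) / 180 ≈ 4355.4 mm.
Then N = f²/(c·h) = 20² / (0.023 × 4355.4) = 400 / 100.17 ≈ 3.99.

f/3.99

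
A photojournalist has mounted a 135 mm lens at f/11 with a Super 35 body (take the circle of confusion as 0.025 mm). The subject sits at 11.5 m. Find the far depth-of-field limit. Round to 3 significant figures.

13.9 m

Hyperfocal distance H = f²/(N·c) + f = 135²/(11 × 0.025) + 135 = 18225/0.275 + 135 ≈ 66407.7 mm ≈ 66.41 m.
Far limit Df = s·(H − f)/(H − s) = 11500 × (66407.7 − 135) / (66407.7 − 11500) = 11500 × 66272.7 / 54907.7 ≈ 13880 mm ≈ 13.9 m.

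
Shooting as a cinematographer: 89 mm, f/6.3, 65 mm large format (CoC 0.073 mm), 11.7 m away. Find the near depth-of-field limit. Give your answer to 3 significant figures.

Hyperfocal distance H = f²/(N·c) + f = 89²/(6.3 × 0.073) + 89 = 7921/0.4599 + 89 ≈ 17312.3 mm ≈ 17.31 m.
Near limit Dn = s·(H − f)/(H + s − 2f) = 11700 × (17312.3 − 89) / (17312.3 + 11700 − 2 × 89) = 11700 × 17223.3 / 28834.3 ≈ 6988.6 mm ≈ 6.99 m.

6.99 m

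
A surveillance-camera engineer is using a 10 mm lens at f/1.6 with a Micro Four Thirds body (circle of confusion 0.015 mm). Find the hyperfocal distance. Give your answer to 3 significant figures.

4.18 m

Hyperfocal distance H = f²/(N·c) + f = 10²/(1.6 × 0.015) + 10 = 100/0.024 + 10 ≈ 4176.7 mm ≈ 4.18 m.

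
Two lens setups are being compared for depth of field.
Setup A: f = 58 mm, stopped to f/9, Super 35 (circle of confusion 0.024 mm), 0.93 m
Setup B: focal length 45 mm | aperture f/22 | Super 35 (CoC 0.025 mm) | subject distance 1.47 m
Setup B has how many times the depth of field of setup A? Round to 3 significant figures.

Setup A: H = 58²/(9×0.024) + 58 ≈ 15632.1 mm; DoF = Df − Dn = 985.16 − 880.69 ≈ 104.47 mm.
Setup B: H = 45²/(22×0.025) + 45 ≈ 3726.8 mm; DoF = Df − Dn = 2398.2 − 1059.8 ≈ 1338.4 mm.
Ratio = 1338.4 / 104.47 ≈ 12.8.

12.8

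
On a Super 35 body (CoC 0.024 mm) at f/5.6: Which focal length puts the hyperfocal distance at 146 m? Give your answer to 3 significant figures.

140 mm

From H = f²/(N·c) + f, with f ≪ H: f ≈ √(H·N·c) = √(146000 × 5.6 × 0.024) = √19622 ≈ 140.1 mm.
The +f correction barely moves this — solving exactly, f² + N·c·f − N·c·H = 0 ⇒ f = (−N·c + √((N·c)² + 4·N·c·H))/2 = (−0.1344 + √78490)/2 ≈ 140.01 mm, so f ≈ 140 mm.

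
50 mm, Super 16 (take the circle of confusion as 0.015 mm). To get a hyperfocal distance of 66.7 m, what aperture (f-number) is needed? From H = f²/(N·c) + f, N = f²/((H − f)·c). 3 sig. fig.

f/2.50

Rearrange H = f²/(N·c) + f for N: N = f² / ((H − f)·c).
N = 50² / ((66700 − 50) × 0.015) = 2500 / 999.8 ≈ 2.50.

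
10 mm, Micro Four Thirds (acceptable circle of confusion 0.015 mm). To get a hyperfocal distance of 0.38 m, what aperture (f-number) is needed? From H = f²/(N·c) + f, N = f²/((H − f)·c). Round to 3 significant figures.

Rearrange H = f²/(N·c) + f for N: N = f² / ((H − f)·c).
N = 10² / ((380 − 10) × 0.015) = 100 / 5.550 ≈ 18.

f/18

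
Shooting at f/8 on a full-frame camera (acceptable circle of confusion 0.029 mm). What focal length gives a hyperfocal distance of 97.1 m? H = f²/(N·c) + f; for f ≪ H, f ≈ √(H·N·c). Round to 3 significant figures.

From H = f²/(N·c) + f, with f ≪ H: f ≈ √(H·N·c) = √(97100 × 8 × 0.029) = √22527 ≈ 150.1 mm.
The +f correction barely moves this — solving exactly, f² + N·c·f − N·c·H = 0 ⇒ f = (−N·c + √((N·c)² + 4·N·c·H))/2 = (−0.232 + √90109)/2 ≈ 149.97 mm, so f ≈ 150 mm.

150 mm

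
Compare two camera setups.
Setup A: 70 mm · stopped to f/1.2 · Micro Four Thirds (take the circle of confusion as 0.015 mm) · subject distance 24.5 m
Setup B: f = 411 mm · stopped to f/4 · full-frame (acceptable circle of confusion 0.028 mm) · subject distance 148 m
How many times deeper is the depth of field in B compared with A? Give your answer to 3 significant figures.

Setup A: H = 70²/(1.2×0.015) + 70 ≈ 272292.2 mm; DoF = Df − Dn = 26915.5 − 22482.4 ≈ 4433.1 mm.
Setup B: H = 411²/(4×0.028) + 411 ≈ 1508634.2 mm; DoF = Df − Dn = 164054 − 134808 ≈ 29246 mm.
Ratio = 29246 / 4433.1 ≈ 6.60.

6.60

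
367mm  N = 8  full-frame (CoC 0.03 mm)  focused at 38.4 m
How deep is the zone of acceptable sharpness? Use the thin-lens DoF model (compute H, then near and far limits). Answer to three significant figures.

Hyperfocal distance H = f²/(N·c) + f = 367²/(8 × 0.03) + 367 = 134689/0.24 + 367 ≈ 561571.2 mm ≈ 561.6 m.
Near limit Dn = s·(H − f)/(H + s − 2f) = 38400 × (561571.2 − 367) / (561571.2 + 38400 − 2 × 367) = 38400 × 561204.2 / 599237.2 ≈ 35962.8 mm.
Far limit Df = s·(H − f)/(H − s) = 38400 × (561571.2 − 367) / (561571.2 − 38400) = 38400 × 561204.2 / 523171.2 ≈ 41191.6 mm.
Depth of field = Df − Dn = 41191.6 − 35962.8 ≈ 5228.8 mm ≈ 5.23 m.

5.23 m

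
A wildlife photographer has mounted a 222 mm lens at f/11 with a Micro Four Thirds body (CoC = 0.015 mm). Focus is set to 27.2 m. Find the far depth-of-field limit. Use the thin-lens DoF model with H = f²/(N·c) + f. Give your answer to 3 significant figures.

29.9 m

Hyperfocal distance H = f²/(N·c) + f = 222²/(11 × 0.015) + 222 = 49284/0.165 + 222 ≈ 298912.9 mm ≈ 298.9 m.
Far limit Df = s·(H − f)/(H − s) = 27200 × (298912.9 − 222) / (298912.9 − 27200) = 27200 × 298690.9 / 271712.9 ≈ 29901 mm ≈ 29.9 m.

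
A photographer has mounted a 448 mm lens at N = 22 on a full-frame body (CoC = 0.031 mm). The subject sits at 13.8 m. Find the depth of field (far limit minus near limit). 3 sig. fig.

Hyperfocal distance H = f²/(N·c) + f = 448²/(22 × 0.031) + 448 = 200704/0.682 + 448 ≈ 294735.4 mm ≈ 294.7 m.
Near limit Dn = s·(H − f)/(H + s − 2f) = 13800 × (294735.4 − 448) / (294735.4 + 13800 − 2 × 448) = 13800 × 294287.4 / 307639.4 ≈ 13201.1 mm.
Far limit Df = s·(H − f)/(H − s) = 13800 × (294735.4 − 448) / (294735.4 − 13800) = 13800 × 294287.4 / 280935.4 ≈ 14455.9 mm.
Depth of field = Df − Dn = 14455.9 − 13201.1 ≈ 1254.8 mm ≈ 1.25 m.

1.25 m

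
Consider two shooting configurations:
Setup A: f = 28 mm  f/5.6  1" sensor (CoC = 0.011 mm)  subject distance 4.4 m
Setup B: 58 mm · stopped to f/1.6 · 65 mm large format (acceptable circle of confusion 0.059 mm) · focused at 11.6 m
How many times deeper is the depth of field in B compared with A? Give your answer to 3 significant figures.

2.45

Setup A: H = 28²/(5.6×0.011) + 28 ≈ 12755.3 mm; DoF = Df − Dn = 6702.4 − 3275.0 ≈ 3427.4 mm.
Setup B: H = 58²/(1.6×0.059) + 58 ≈ 35693.6 mm; DoF = Df − Dn = 17157.0 − 8762.1 ≈ 8394.9 mm.
Ratio = 8394.9 / 3427.4 ≈ 2.45.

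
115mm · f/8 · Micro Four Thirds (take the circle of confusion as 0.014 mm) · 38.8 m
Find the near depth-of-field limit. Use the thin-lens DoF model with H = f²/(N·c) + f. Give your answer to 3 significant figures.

Hyperfocal distance H = f²/(N·c) + f = 115²/(8 × 0.014) + 115 = 13225/0.112 + 115 ≈ 118195.4 mm ≈ 118.2 m.
Near limit Dn = s·(H − f)/(H + s − 2f) = 38800 × (118195.4 − 115) / (118195.4 + 38800 − 2 × 115) = 38800 × 118080.4 / 156765.4 ≈ 29225 mm ≈ 29.2 m.

29.2 m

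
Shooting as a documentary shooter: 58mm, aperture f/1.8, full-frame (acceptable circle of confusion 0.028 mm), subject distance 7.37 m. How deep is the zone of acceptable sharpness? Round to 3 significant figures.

Hyperfocal distance H = f²/(N·c) + f = 58²/(1.8 × 0.028) + 58 = 3364/0.0504 + 58 ≈ 66804.0 mm ≈ 66.80 m.
Near limit Dn = s·(H − f)/(H + s − 2f) = 7370 × (66804.0 − 58) / (66804.0 + 7370 − 2 × 58) = 7370 × 66746.0 / 74058.0 ≈ 6642.3 mm.
Far limit Df = s·(H − f)/(H − s) = 7370 × (66804.0 − 58) / (66804.0 − 7370) = 7370 × 66746.0 / 59434.0 ≈ 8276.7 mm.
Depth of field = Df − Dn = 8276.7 − 6642.3 ≈ 1634.4 mm ≈ 1.63 m.

1.63 m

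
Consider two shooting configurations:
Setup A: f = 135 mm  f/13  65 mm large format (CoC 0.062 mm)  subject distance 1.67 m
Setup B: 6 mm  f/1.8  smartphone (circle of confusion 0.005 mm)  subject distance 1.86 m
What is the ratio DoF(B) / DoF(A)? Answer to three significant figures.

9.64

Setup A: H = 135²/(13×0.062) + 135 ≈ 22746.7 mm; DoF = Df − Dn = 1791.63 − 1563.84 ≈ 227.79 mm.
Setup B: H = 6²/(1.8×0.005) + 6 ≈ 4006.0 mm; DoF = Df − Dn = 3466.9 − 1270.9 ≈ 2196.0 mm.
Ratio = 2196.0 / 227.79 ≈ 9.64.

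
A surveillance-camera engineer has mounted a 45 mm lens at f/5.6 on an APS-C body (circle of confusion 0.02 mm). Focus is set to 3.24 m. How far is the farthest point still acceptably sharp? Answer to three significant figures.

3.94 m

Hyperfocal distance H = f²/(N·c) + f = 45²/(5.6 × 0.02) + 45 = 2025/0.112 + 45 ≈ 18125.4 mm ≈ 18.13 m.
Far limit Df = s·(H − f)/(H − s) = 3240 × (18125.4 − 45) / (18125.4 − 3240) = 3240 × 18080.4 / 14885.4 ≈ 3935.4 mm ≈ 3.94 m.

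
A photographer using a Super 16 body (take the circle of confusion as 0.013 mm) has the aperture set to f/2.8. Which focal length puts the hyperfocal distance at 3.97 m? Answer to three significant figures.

12.0 mm

From H = f²/(N·c) + f, with f ≪ H: f ≈ √(H·N·c) = √(3970 × 2.8 × 0.013) = √144.51 ≈ 12.02 mm.
The +f correction barely moves this — solving exactly, f² + N·c·f − N·c·H = 0 ⇒ f = (−N·c + √((N·c)² + 4·N·c·H))/2 = (−0.0364 + √578.03)/2 ≈ 12.003 mm, so f ≈ 12.0 mm.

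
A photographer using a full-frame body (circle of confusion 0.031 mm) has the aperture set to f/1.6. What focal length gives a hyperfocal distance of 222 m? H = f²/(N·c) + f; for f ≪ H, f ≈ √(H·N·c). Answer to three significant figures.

From H = f²/(N·c) + f, with f ≪ H: f ≈ √(H·N·c) = √(222000 × 1.6 × 0.031) = √11011 ≈ 104.9 mm.
The +f correction barely moves this — solving exactly, f² + N·c·f − N·c·H = 0 ⇒ f = (−N·c + √((N·c)² + 4·N·c·H))/2 = (−0.0496 + √44045)/2 ≈ 104.91 mm, so f ≈ 105 mm.

105 mm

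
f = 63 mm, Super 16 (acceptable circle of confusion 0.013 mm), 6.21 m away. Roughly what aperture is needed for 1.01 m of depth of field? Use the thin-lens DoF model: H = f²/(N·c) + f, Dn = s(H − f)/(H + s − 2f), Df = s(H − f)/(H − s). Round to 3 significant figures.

Write h = H − f = f²/(N·c). The thin-lens limits are Dn = s·h/(h + (s−f)) and Df = s·h/(h − (s−f)), so DoF = Df − Dn = 2·s·(s−f)·h / (h² − (s−f)²).
That is a quadratic in h: DoF·h² − 2·s·(s−f)·h − DoF·(s−f)² = 0 ⇒ h = (s−f)·(s + √(s² + DoF²)) / DoF = 6147 × (6210 + √(6210² + 1010²)) / 1010 = 6147 × (6210 + 6291.60) / 1010 ≈ 76086 mm.
Then N = f²/(c·h) = 63² / (0.013 × 76086) = 3969 / 989.12 ≈ 4.01.

f/4.01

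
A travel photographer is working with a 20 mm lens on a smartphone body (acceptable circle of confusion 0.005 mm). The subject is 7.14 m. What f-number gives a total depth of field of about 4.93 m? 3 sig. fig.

Write h = H − f = f²/(N·c). The thin-lens limits are Dn = s·h/(h + (s−f)) and Df = s·h/(h − (s−f)), so DoF = Df − Dn = 2·s·(s−f)·h / (h² − (s−f)²).
That is a quadratic in h: DoF·h² − 2·s·(s−f)·h − DoF·(s−f)² = 0 ⇒ h = (s−f)·(s + √(s² + DoF²)) / DoF = 7120 × (7140 + √(7140² + 4930²)) / 4930 = 7120 × (7140 + 8676.66) / 4930 ≈ 22843 mm.
Then N = f²/(c·h) = 20² / (0.005 × 22843) = 400 / 114.21 ≈ 3.50.

f/3.50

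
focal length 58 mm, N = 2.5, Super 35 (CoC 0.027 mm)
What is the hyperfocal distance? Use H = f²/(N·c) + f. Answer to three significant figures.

49.9 m

Hyperfocal distance H = f²/(N·c) + f = 58²/(2.5 × 0.027) + 58 = 3364/0.0675 + 58 ≈ 49895.0 mm ≈ 49.9 m.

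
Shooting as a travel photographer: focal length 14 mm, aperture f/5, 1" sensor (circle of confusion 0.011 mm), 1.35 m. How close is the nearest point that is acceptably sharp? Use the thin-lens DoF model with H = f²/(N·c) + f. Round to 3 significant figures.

Hyperfocal distance H = f²/(N·c) + f = 14²/(5 × 0.011) + 14 = 196/0.055 + 14 ≈ 3577.6 mm ≈ 3.578 m.
Near limit Dn = s·(H − f)/(H + s − 2f) = 1350 × (3577.6 − 14) / (3577.6 + 1350 − 2 × 14) = 1350 × 3563.6 / 4899.6 ≈ 981.89 mm ≈ 0.982 m.

0.982 m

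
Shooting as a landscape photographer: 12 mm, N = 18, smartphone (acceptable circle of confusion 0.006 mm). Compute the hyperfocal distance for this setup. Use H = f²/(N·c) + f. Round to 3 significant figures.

Hyperfocal distance H = f²/(N·c) + f = 12²/(18 × 0.006) + 12 = 144/0.108 + 12 ≈ 1345.3 mm ≈ 1.35 m.

1.35 m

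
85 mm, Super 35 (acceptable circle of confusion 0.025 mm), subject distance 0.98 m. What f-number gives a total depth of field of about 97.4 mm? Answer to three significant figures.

Write h = H − f = f²/(N·c). The thin-lens limits are Dn = s·h/(h + (s−f)) and Df = s·h/(h − (s−f)), so DoF = Df − Dn = 2·s·(s−f)·h / (h² − (s−f)²).
That is a quadratic in h: DoF·h² − 2·s·(s−f)·h − DoF·(s−f)² = 0 ⇒ h = (s−f)·(s + √(s² + DoF²)) / DoF = 895 × (980 + √(980² + 97.4²)) / 97.4 = 895 × (980 + 984.828) / 97.4 ≈ 18055 mm.
Then N = f²/(c·h) = 85² / (0.025 × 18055) = 7225 / 451.37 ≈ 16.

f/16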